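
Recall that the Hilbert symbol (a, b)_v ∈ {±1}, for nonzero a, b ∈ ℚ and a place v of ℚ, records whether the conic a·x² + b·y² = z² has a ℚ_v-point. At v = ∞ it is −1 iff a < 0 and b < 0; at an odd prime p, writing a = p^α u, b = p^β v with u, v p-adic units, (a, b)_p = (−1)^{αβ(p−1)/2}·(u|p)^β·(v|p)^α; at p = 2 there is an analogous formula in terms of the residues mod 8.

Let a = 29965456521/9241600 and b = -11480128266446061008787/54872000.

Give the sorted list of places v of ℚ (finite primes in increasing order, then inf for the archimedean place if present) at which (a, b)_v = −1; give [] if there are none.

[3, 7]

Mod squares: a ≡ 4641, b ≡ -146965. Check v ∈ {∞, 2, 3, 5, 7, 11, 13, 17, 19}.
v=19: a=19^-2·(≡7), b=19^-3·(≡11) mod 19; (7|19)=+1, (11|19)=+1; (−1)^{-2·-3·9}·(+1)^-3·(+1)^-2 = +1.
v=7: a=7^3·(≡3), b=7^7·(≡6) mod 7; (3|7)=-1, (6|7)=-1; (−1)^{3·7·3}·(-1)^7·(-1)^3 = -1.
v=11: a=11^4·(≡2), b=11^6·(≡10) mod 11; (2|11)=-1, (10|11)=-1; (−1)^{4·6·5}·(-1)^6·(-1)^4 = +1.
v=17: a=17^1·(≡9), b=17^3·(≡13) mod 17; (9|17)=+1, (13|17)=+1; (−1)^{1·3·8}·(+1)^3·(+1)^1 = +1.
v=5: a=5^-2·(≡4), b=5^-3·(≡3) mod 5; (4|5)=+1, (3|5)=-1; (−1)^{-2·-3·2}·(+1)^-3·(-1)^-2 = +1.
v=13: a=13^1·(≡2), b=13^3·(≡7) mod 13; (2|13)=-1, (7|13)=-1; (−1)^{1·3·6}·(-1)^3·(-1)^1 = +1.
v=3: a=3^3·(≡2), b=3^6·(≡2) mod 3; (2|3)=-1, (2|3)=-1; (−1)^{3·6·1}·(-1)^6·(-1)^3 = -1.
v=2: v_2(a)=-10, v_2(b)=-6; units ≡ 1, 3 (mod 8); ε·ε+αω+βω = 0·1+-10·1+-6·0 ≡ 0  ⇒  (a,b)_2 = +1.
v=∞: 4641 > 0 and -146965 < 0  ⇒  (a,b)_∞ = +1.
Ram(4641, -146965) = {3, 7}; no ℚ_3-point on the conic.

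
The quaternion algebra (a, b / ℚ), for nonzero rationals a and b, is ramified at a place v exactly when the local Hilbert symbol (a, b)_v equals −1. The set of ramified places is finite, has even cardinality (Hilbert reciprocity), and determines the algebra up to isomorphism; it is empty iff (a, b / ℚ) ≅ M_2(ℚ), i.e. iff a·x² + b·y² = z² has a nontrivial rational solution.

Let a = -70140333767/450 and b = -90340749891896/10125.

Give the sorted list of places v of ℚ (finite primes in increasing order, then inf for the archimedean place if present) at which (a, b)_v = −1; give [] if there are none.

[2, 7, 23, inf]

Mod squares: a ≡ -46, b ≡ -70. Check v ∈ {∞, 2, 3, 5, 7, 23}.
v=3: a=3^-2·(≡2), b=3^-4·(≡2) mod 3; (2|3)=-1, (2|3)=-1; (−1)^{-2·-4·1}·(-1)^-4·(-1)^-2 = +1.
v=2: v_2(a)=-1, v_2(b)=3; units ≡ 1, 5 (mod 8); ε·ε+αω+βω = 0·0+-1·1+3·0 ≡ 1  ⇒  (a,b)_2 = -1.
v=∞: -46 < 0 and -70 < 0  ⇒  (a,b)_∞ = -1.
v=5: a=5^-2·(≡1), b=5^-3·(≡4) mod 5; (1|5)=+1, (4|5)=+1; (−1)^{-2·-3·2}·(+1)^-3·(+1)^-2 = +1.
v=23: a=23^3·(≡15), b=23^4·(≡22) mod 23; (15|23)=-1, (22|23)=-1; (−1)^{3·4·11}·(-1)^4·(-1)^3 = -1.
v=7: a=7^8·(≡3), b=7^9·(≡4) mod 7; (3|7)=-1, (4|7)=+1; (−1)^{8·9·3}·(-1)^9·(+1)^8 = -1.
(-46, -70 / ℚ) ramifies at {2, 7, 23, ∞}: a division algebra.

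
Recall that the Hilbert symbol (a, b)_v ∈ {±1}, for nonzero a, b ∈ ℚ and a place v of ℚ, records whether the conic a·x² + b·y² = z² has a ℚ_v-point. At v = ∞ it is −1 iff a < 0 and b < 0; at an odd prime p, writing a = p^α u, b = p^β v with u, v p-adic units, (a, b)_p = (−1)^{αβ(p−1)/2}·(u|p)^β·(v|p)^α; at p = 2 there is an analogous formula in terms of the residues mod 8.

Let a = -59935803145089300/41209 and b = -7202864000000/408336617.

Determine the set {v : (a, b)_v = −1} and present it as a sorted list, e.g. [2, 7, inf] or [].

[13, 37, 41, inf]

(a, b) ≡ (-69297957157, -14467) mod (ℚ^×)²; places V = {2, 3, 5, 7, 11, 13, 17, 19, 23, 29, 31, 37, 41, 43, ∞}.
(a,b)_31: α=2, u≡13; β=0, v≡14 (mod 31); (13|31)=-1, (14|31)=+1; sign (−1)^0·-1^0·+1^2 = +1.
(a,b)_2: α=2, β=10; u≡3, v≡5 (mod 8); ε(u)ε(v)=1·0, αω(v)=2·1, βω(u)=10·1; sum ≡ 0  ⇒  +1.
(a,b)_23: α=1, u≡4; β=3, v≡10 (mod 23); (4|23)=+1, (10|23)=-1; sign (−1)^1·+1^3·-1^1 = +1.
(a,b)_41: α=1, u≡1; β=0, v≡35 (mod 41); (1|41)=+1, (35|41)=-1; sign (−1)^0·+1^0·-1^1 = -1.
(a,b)_19: α=1, u≡11; β=0, v≡11 (mod 19); (11|19)=+1, (11|19)=+1; sign (−1)^0·+1^0·+1^1 = +1.
(a,b)_37: α=1, u≡15; β=1, v≡25 (mod 37); (15|37)=-1, (25|37)=+1; sign (−1)^0·-1^1·+1^1 = -1.
(a,b)_5: α=2, u≡2; β=6, v≡2 (mod 5); (2|5)=-1, (2|5)=-1; sign (−1)^0·-1^6·-1^2 = +1.
(a,b)_17: α=1, u≡16; β=-1, v≡15 (mod 17); (16|17)=+1, (15|17)=+1; sign (−1)^0·+1^-1·+1^1 = +1.
(a,b)_3: α=2, u≡2; β=0, v≡2 (mod 3); (2|3)=-1, (2|3)=-1; sign (−1)^0·-1^0·-1^2 = +1.
(a,b)_∞: sgn(-69297957157)=−, sgn(-14467)=−, so -1.
(a,b)_29: α=-2, u≡20; β=-2, v≡28 (mod 29); (20|29)=+1, (28|29)=+1; sign (−1)^0·+1^-2·+1^-2 = +1.
(a,b)_7: α=-2, u≡5; β=0, v≡1 (mod 7); (5|7)=-1, (1|7)=+1; sign (−1)^0·-1^0·+1^-2 = +1.
(a,b)_11: α=1, u≡3; β=0, v≡5 (mod 11); (3|11)=+1, (5|11)=+1; sign (−1)^0·+1^0·+1^1 = +1.
(a,b)_43: α=1, u≡34; β=0, v≡17 (mod 43); (34|43)=-1, (17|43)=+1; sign (−1)^0·-1^0·+1^1 = +1.
(a,b)_13: α=1, u≡9; β=-4, v≡2 (mod 13); (9|13)=+1, (2|13)=-1; sign (−1)^0·+1^-4·-1^1 = -1.
(-69297957157, -14467 / ℚ) ramifies at {13, 37, 41, ∞}: a division algebra.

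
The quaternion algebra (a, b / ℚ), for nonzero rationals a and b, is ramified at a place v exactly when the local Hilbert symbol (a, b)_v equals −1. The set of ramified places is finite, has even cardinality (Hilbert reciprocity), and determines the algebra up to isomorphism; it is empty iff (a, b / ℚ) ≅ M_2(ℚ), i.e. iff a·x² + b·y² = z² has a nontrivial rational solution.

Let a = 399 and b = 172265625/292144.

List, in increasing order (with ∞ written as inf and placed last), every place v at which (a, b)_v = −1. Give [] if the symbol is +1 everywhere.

(a, b) ≡ (399, 19) mod (ℚ^×)²; places V = {2, 3, 5, 7, 19, 31, ∞}.
(a,b)_19: α=1, u≡2; β=-1, v≡7 (mod 19); (2|19)=-1, (7|19)=+1; sign (−1)^1·-1^-1·+1^1 = +1.
(a,b)_5: α=0, u≡4; β=8, v≡4 (mod 5); (4|5)=+1, (4|5)=+1; sign (−1)^0·+1^8·+1^0 = +1.
(a,b)_∞: sgn(399)=+, sgn(19)=+, so +1.
(a,b)_3: α=1, u≡1; β=2, v≡1 (mod 3); (1|3)=+1, (1|3)=+1; sign (−1)^0·+1^2·+1^1 = +1.
(a,b)_2: α=0, β=-4; u≡7, v≡3 (mod 8); ε(u)ε(v)=1·1, αω(v)=0·1, βω(u)=-4·0; sum ≡ 1  ⇒  -1.
(a,b)_31: α=0, u≡27; β=-2, v≡7 (mod 31); (27|31)=-1, (7|31)=+1; sign (−1)^0·-1^-2·+1^0 = +1.
(a,b)_7: α=1, u≡1; β=2, v≡6 (mod 7); (1|7)=+1, (6|7)=-1; sign (−1)^0·+1^2·-1^1 = -1.
Ram(399, 19) = {2, 7}; no ℚ_2-point on the conic.

[2, 7]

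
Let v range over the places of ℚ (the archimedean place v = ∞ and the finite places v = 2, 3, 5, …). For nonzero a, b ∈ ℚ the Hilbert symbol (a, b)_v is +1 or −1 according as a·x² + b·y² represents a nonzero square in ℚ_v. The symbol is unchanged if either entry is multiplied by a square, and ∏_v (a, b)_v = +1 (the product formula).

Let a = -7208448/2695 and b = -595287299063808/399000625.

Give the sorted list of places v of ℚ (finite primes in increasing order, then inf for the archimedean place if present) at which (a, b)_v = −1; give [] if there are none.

[2, 5, 13, inf]

(a, b) ≡ (-4290, -2) mod (ℚ^×)²; places V = {2, 3, 5, 7, 11, 13, 17, 19, 47, ∞}.
(a,b)_17: α=0, u≡5; β=-2, v≡9 (mod 17); (5|17)=-1, (9|17)=+1; sign (−1)^0·-1^-2·+1^0 = +1.
(a,b)_11: α=-1, u≡2; β=0, v≡1 (mod 11); (2|11)=-1, (1|11)=+1; sign (−1)^0·-1^0·+1^-1 = +1.
(a,b)_5: α=-1, u≡3; β=-4, v≡2 (mod 5); (3|5)=-1, (2|5)=-1; sign (−1)^0·-1^-4·-1^-1 = -1.
(a,b)_3: α=1, u≡1; β=8, v≡1 (mod 3); (1|3)=+1, (1|3)=+1; sign (−1)^0·+1^8·+1^1 = +1.
(a,b)_7: α=-2, u≡2; β=0, v≡3 (mod 7); (2|7)=+1, (3|7)=-1; sign (−1)^0·+1^0·-1^-2 = +1.
(a,b)_47: α=0, u≡14; β=-2, v≡5 (mod 47); (14|47)=+1, (5|47)=-1; sign (−1)^0·+1^-2·-1^0 = +1.
(a,b)_2: α=9, β=29; u≡7, v≡7 (mod 8); ε(u)ε(v)=1·1, αω(v)=9·0, βω(u)=29·0; sum ≡ 1  ⇒  -1.
(a,b)_13: α=1, u≡8; β=2, v≡5 (mod 13); (8|13)=-1, (5|13)=-1; sign (−1)^0·-1^2·-1^1 = -1.
(a,b)_19: α=2, u≡6; β=0, v≡5 (mod 19); (6|19)=+1, (5|19)=+1; sign (−1)^0·+1^0·+1^2 = +1.
(a,b)_∞: sgn(-4290)=−, sgn(-2)=−, so -1.
(-4290, -2 / ℚ) ramifies at {2, 5, 13, ∞}: a division algebra.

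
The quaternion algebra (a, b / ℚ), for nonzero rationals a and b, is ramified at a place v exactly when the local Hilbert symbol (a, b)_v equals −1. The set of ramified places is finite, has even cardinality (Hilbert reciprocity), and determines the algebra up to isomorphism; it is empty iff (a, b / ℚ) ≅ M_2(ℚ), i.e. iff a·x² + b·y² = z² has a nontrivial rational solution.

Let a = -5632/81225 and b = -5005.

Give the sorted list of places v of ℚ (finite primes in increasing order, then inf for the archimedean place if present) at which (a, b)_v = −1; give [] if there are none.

[2, 5, 7, inf]

Mod squares: a ≡ -22, b ≡ -5005. Check v ∈ {∞, 2, 3, 5, 7, 11, 13, 19}.
v=7: a=7^0·(≡6), b=7^1·(≡6) mod 7; (6|7)=-1, (6|7)=-1; (−1)^{0·1·3}·(-1)^1·(-1)^0 = -1.
v=3: a=3^-2·(≡2), b=3^0·(≡2) mod 3; (2|3)=-1, (2|3)=-1; (−1)^{-2·0·1}·(-1)^0·(-1)^-2 = +1.
v=5: a=5^-2·(≡2), b=5^1·(≡4) mod 5; (2|5)=-1, (4|5)=+1; (−1)^{-2·1·2}·(-1)^1·(+1)^-2 = -1.
v=2: v_2(a)=9, v_2(b)=0; units ≡ 5, 3 (mod 8); ε·ε+αω+βω = 0·1+9·1+0·1 ≡ 1  ⇒  (a,b)_2 = -1.
v=13: a=13^0·(≡10), b=13^1·(≡5) mod 13; (10|13)=+1, (5|13)=-1; (−1)^{0·1·6}·(+1)^1·(-1)^0 = +1.
v=19: a=19^-2·(≡9), b=19^0·(≡11) mod 19; (9|19)=+1, (11|19)=+1; (−1)^{-2·0·9}·(+1)^0·(+1)^-2 = +1.
v=11: a=11^1·(≡5), b=11^1·(≡7) mod 11; (5|11)=+1, (7|11)=-1; (−1)^{1·1·5}·(+1)^1·(-1)^1 = +1.
v=∞: -22 < 0 and -5005 < 0  ⇒  (a,b)_∞ = -1.
|Ram(-22, -5005)| = 4, even; anisotropic at {2, 5, 7, ∞}.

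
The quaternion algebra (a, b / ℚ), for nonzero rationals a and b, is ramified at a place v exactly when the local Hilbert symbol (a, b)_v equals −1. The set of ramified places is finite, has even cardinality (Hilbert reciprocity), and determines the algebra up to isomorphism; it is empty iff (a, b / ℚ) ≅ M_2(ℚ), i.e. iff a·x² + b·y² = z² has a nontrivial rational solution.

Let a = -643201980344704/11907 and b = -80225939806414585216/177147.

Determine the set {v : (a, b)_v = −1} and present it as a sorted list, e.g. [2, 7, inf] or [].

[2, 3, 23, inf]

(a, b) ≡ (-1938, -836418) mod (ℚ^×)²; places V = {2, 3, 7, 11, 17, 19, 23, 29, ∞}.
(a,b)_11: α=2, u≡4; β=3, v≡5 (mod 11); (4|11)=+1, (5|11)=+1; sign (−1)^0·+1^3·+1^2 = +1.
(a,b)_19: α=1, u≡3; β=1, v≡7 (mod 19); (3|19)=-1, (7|19)=+1; sign (−1)^1·-1^1·+1^1 = +1.
(a,b)_2: α=7, β=7; u≡7, v≡7 (mod 8); ε(u)ε(v)=1·1, αω(v)=7·0, βω(u)=7·0; sum ≡ 1  ⇒  -1.
(a,b)_3: α=-5, u≡2; β=-11, v≡2 (mod 3); (2|3)=-1, (2|3)=-1; sign (−1)^1·-1^-11·-1^-5 = -1.
(a,b)_17: α=3, u≡10; β=4, v≡15 (mod 17); (10|17)=-1, (15|17)=+1; sign (−1)^0·-1^4·+1^3 = +1.
(a,b)_29: α=2, u≡5; β=3, v≡22 (mod 29); (5|29)=+1, (22|29)=+1; sign (−1)^0·+1^3·+1^2 = +1.
(a,b)_23: α=2, u≡7; β=3, v≡15 (mod 23); (7|23)=-1, (15|23)=-1; sign (−1)^0·-1^3·-1^2 = -1.
(a,b)_7: α=-2, u≡2; β=0, v≡6 (mod 7); (2|7)=+1, (6|7)=-1; sign (−1)^0·+1^0·-1^-2 = +1.
(a,b)_∞: sgn(-1938)=−, sgn(-836418)=−, so -1.
(-1938, -836418 / ℚ) ramifies at {2, 3, 23, ∞}: a division algebra.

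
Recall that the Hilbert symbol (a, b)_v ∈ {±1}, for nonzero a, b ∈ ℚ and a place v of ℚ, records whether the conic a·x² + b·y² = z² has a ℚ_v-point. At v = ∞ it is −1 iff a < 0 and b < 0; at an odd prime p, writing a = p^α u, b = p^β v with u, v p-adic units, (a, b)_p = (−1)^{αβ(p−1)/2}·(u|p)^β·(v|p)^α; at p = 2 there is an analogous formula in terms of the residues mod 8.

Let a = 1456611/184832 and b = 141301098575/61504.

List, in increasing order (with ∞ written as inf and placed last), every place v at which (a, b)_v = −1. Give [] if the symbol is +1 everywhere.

(a, b) ≡ (102, 39767) mod (ℚ^×)²; places V = {2, 3, 5, 7, 13, 17, 19, 23, 29, 31, ∞}.
(a,b)_17: α=1, u≡11; β=0, v≡9 (mod 17); (11|17)=-1, (9|17)=+1; sign (−1)^0·-1^0·+1^1 = +1.
(a,b)_29: α=0, u≡27; β=2, v≡26 (mod 29); (27|29)=-1, (26|29)=-1; sign (−1)^0·-1^2·-1^0 = +1.
(a,b)_5: α=0, u≡3; β=2, v≡2 (mod 5); (3|5)=-1, (2|5)=-1; sign (−1)^0·-1^2·-1^0 = +1.
(a,b)_31: α=0, u≡20; β=-2, v≡16 (mod 31); (20|31)=+1, (16|31)=+1; sign (−1)^0·+1^-2·+1^0 = +1.
(a,b)_3: α=1, u≡1; β=0, v≡2 (mod 3); (1|3)=+1, (2|3)=-1; sign (−1)^0·+1^0·-1^1 = -1.
(a,b)_7: α=0, u≡4; β=1, v≡1 (mod 7); (4|7)=+1, (1|7)=+1; sign (−1)^0·+1^1·+1^0 = +1.
(a,b)_13: α=4, u≡7; β=3, v≡3 (mod 13); (7|13)=-1, (3|13)=+1; sign (−1)^0·-1^3·+1^4 = -1.
(a,b)_2: α=-9, β=-6; u≡3, v≡7 (mod 8); ε(u)ε(v)=1·1, αω(v)=-9·0, βω(u)=-6·1; sum ≡ 1  ⇒  -1.
(a,b)_∞: sgn(102)=+, sgn(39767)=+, so +1.
(a,b)_23: α=0, u≡11; β=1, v≡2 (mod 23); (11|23)=-1, (2|23)=+1; sign (−1)^0·-1^1·+1^0 = -1.
(a,b)_19: α=-2, u≡5; β=1, v≡10 (mod 19); (5|19)=+1, (10|19)=-1; sign (−1)^0·+1^1·-1^-2 = +1.
(102, 39767 / ℚ) ramifies at {2, 3, 13, 23}: a division algebra.

[2, 3, 13, 23]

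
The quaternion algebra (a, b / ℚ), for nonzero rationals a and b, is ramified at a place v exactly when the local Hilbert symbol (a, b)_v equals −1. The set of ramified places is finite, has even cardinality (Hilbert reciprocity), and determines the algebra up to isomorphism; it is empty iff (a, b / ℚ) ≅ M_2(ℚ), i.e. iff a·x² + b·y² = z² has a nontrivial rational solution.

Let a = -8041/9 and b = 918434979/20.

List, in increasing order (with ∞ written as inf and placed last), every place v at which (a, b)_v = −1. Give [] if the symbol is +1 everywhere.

Mod squares: a ≡ -8041, b ≡ 10413095. Check v ∈ {∞, 2, 3, 5, 7, 11, 17, 37, 43}.
v=11: a=11^1·(≡8), b=11^1·(≡7) mod 11; (8|11)=-1, (7|11)=-1; (−1)^{1·1·5}·(-1)^1·(-1)^1 = -1.
v=3: a=3^-2·(≡2), b=3^2·(≡2) mod 3; (2|3)=-1, (2|3)=-1; (−1)^{-2·2·1}·(-1)^2·(-1)^-2 = +1.
v=37: a=37^0·(≡11), b=37^1·(≡17) mod 37; (11|37)=+1, (17|37)=-1; (−1)^{0·1·18}·(+1)^1·(-1)^0 = +1.
v=∞: -8041 < 0 and 10413095 > 0  ⇒  (a,b)_∞ = +1.
v=5: a=5^0·(≡1), b=5^-1·(≡1) mod 5; (1|5)=+1, (1|5)=+1; (−1)^{0·-1·2}·(+1)^-1·(+1)^0 = +1.
v=43: a=43^1·(≡27), b=43^1·(≡19) mod 43; (27|43)=-1, (19|43)=-1; (−1)^{1·1·21}·(-1)^1·(-1)^1 = -1.
v=7: a=7^0·(≡1), b=7^3·(≡1) mod 7; (1|7)=+1, (1|7)=+1; (−1)^{0·3·3}·(+1)^3·(+1)^0 = +1.
v=2: v_2(a)=0, v_2(b)=-2; units ≡ 7, 7 (mod 8); ε·ε+αω+βω = 1·1+0·0+-2·0 ≡ 1  ⇒  (a,b)_2 = -1.
v=17: a=17^1·(≡6), b=17^1·(≡4) mod 17; (6|17)=-1, (4|17)=+1; (−1)^{1·1·8}·(-1)^1·(+1)^1 = -1.
(-8041, 10413095 / ℚ) ramifies at {2, 11, 17, 43}: a division algebra.

[2, 11, 17, 43]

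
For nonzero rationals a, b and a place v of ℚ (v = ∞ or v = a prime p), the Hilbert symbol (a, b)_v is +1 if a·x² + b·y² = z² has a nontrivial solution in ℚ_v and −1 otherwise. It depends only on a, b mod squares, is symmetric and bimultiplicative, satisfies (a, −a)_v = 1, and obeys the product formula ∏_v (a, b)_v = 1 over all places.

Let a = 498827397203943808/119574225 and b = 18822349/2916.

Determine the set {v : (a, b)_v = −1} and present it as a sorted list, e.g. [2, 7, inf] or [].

(a, b) ≡ (22, 35581) mod (ℚ^×)²; places V = {2, 3, 5, 7, 11, 13, 17, 23, ∞}.
(a,b)_2: α=7, β=-2; u≡3, v≡5 (mod 8); ε(u)ε(v)=1·0, αω(v)=7·1, βω(u)=-2·1; sum ≡ 1  ⇒  -1.
(a,b)_11: α=1, u≡2; β=0, v≡7 (mod 11); (2|11)=-1, (7|11)=-1; sign (−1)^0·-1^0·-1^1 = -1.
(a,b)_7: α=2, u≡2; β=1, v≡1 (mod 7); (2|7)=+1, (1|7)=+1; sign (−1)^0·+1^1·+1^2 = +1.
(a,b)_∞: sgn(22)=+, sgn(35581)=+, so +1.
(a,b)_17: α=2, u≡14; β=1, v≡8 (mod 17); (14|17)=-1, (8|17)=+1; sign (−1)^0·-1^1·+1^2 = -1.
(a,b)_5: α=-2, u≡2; β=0, v≡4 (mod 5); (2|5)=-1, (4|5)=+1; sign (−1)^0·-1^0·+1^-2 = +1.
(a,b)_13: α=2, u≡4; β=1, v≡6 (mod 13); (4|13)=+1, (6|13)=-1; sign (−1)^0·+1^1·-1^2 = +1.
(a,b)_23: α=6, u≡11; β=3, v≡8 (mod 23); (11|23)=-1, (8|23)=+1; sign (−1)^0·-1^3·+1^6 = -1.
(a,b)_3: α=-14, u≡1; β=-6, v≡1 (mod 3); (1|3)=+1, (1|3)=+1; sign (−1)^0·+1^-6·+1^-14 = +1.
|Ram(22, 35581)| = 4, even; anisotropic at {2, 11, 17, 23}.

[2, 11, 17, 23]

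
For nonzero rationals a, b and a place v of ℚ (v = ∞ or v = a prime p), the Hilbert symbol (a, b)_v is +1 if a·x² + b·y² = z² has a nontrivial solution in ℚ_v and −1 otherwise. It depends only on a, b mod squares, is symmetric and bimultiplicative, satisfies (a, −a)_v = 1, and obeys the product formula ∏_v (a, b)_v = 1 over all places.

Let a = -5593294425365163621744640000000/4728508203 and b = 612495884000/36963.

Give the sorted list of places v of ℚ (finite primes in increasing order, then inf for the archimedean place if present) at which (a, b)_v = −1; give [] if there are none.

[3, 13]

Mod squares: a ≡ -2730, b ≡ 330. Check v ∈ {∞, 2, 3, 5, 7, 11, 13, 29, 37, 41}.
v=11: a=11^2·(≡1), b=11^1·(≡2) mod 11; (1|11)=+1, (2|11)=-1; (−1)^{2·1·5}·(+1)^1·(-1)^2 = +1.
v=5: a=5^7·(≡1), b=5^3·(≡4) mod 5; (1|5)=+1, (4|5)=+1; (−1)^{7·3·2}·(+1)^3·(+1)^7 = +1.
v=13: a=13^5·(≡11), b=13^2·(≡2) mod 13; (11|13)=-1, (2|13)=-1; (−1)^{5·2·6}·(-1)^2·(-1)^5 = -1.
v=∞: -2730 < 0 and 330 > 0  ⇒  (a,b)_∞ = +1.
v=7: a=7^5·(≡1), b=7^2·(≡4) mod 7; (1|7)=+1, (4|7)=+1; (−1)^{5·2·3}·(+1)^2·(+1)^5 = +1.
v=29: a=29^-2·(≡7), b=29^0·(≡19) mod 29; (7|29)=+1, (19|29)=-1; (−1)^{-2·0·14}·(+1)^0·(-1)^-2 = +1.
v=41: a=41^4·(≡30), b=41^2·(≡9) mod 41; (30|41)=-1, (9|41)=+1; (−1)^{4·2·20}·(-1)^2·(+1)^4 = +1.
v=37: a=37^-4·(≡5), b=37^-2·(≡34) mod 37; (5|37)=-1, (34|37)=+1; (−1)^{-4·-2·18}·(-1)^-2·(+1)^-4 = +1.
v=2: v_2(a)=25, v_2(b)=5; units ≡ 3, 5 (mod 8); ε·ε+αω+βω = 1·0+25·1+5·1 ≡ 0  ⇒  (a,b)_2 = +1.
v=3: a=3^-1·(≡2), b=3^-3·(≡2) mod 3; (2|3)=-1, (2|3)=-1; (−1)^{-1·-3·1}·(-1)^-3·(-1)^-1 = -1.
(-2730, 330 / ℚ) ramifies at {3, 13}: a division algebra.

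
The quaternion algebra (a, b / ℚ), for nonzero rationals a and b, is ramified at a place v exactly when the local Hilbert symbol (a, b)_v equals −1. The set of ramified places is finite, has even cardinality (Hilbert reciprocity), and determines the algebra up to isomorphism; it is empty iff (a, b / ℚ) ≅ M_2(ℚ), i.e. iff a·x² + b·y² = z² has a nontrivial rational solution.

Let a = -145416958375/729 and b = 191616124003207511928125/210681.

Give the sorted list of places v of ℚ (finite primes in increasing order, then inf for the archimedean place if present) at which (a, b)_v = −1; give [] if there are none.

Mod squares: a ≡ -35815, b ≡ 38285. Check v ∈ {∞, 2, 3, 5, 13, 17, 19, 29, 31}.
v=13: a=13^3·(≡1), b=13^5·(≡2) mod 13; (1|13)=+1, (2|13)=-1; (−1)^{3·5·6}·(+1)^5·(-1)^3 = -1.
v=29: a=29^1·(≡8), b=29^2·(≡23) mod 29; (8|29)=-1, (23|29)=+1; (−1)^{1·2·14}·(-1)^2·(+1)^1 = +1.
v=∞: -35815 < 0 and 38285 > 0  ⇒  (a,b)_∞ = +1.
v=3: a=3^-6·(≡2), b=3^-6·(≡2) mod 3; (2|3)=-1, (2|3)=-1; (−1)^{-6·-6·1}·(-1)^-6·(-1)^-6 = +1.
v=5: a=5^3·(≡2), b=5^5·(≡2) mod 5; (2|5)=-1, (2|5)=-1; (−1)^{3·5·2}·(-1)^5·(-1)^3 = +1.
v=17: a=17^0·(≡8), b=17^-2·(≡16) mod 17; (8|17)=+1, (16|17)=+1; (−1)^{0·-2·8}·(+1)^-2·(+1)^0 = +1.
v=19: a=19^1·(≡13), b=19^3·(≡9) mod 19; (13|19)=-1, (9|19)=+1; (−1)^{1·3·9}·(-1)^3·(+1)^1 = +1.
v=2: v_2(a)=0, v_2(b)=0; units ≡ 1, 5 (mod 8); ε·ε+αω+βω = 0·0+0·1+0·0 ≡ 0  ⇒  (a,b)_2 = +1.
v=31: a=31^2·(≡6), b=31^5·(≡30) mod 31; (6|31)=-1, (30|31)=-1; (−1)^{2·5·15}·(-1)^5·(-1)^2 = -1.
Ram(-35815, 38285) = {13, 31}; no ℚ_13-point on the conic.

[13, 31]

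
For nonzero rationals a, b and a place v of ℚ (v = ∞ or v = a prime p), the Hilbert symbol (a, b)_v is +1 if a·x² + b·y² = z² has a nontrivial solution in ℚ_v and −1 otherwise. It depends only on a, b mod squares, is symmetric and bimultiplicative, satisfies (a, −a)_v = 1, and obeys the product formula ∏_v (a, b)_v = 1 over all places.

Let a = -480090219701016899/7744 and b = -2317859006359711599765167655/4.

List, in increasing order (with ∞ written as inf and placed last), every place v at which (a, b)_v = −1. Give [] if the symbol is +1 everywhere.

(a, b) ≡ (-4992611, -255) mod (ℚ^×)²; places V = {2, 3, 5, 11, 13, 17, 19, 29, 37, 41, ∞}.
(a,b)_3: α=0, u≡1; β=1, v≡2 (mod 3); (1|3)=+1, (2|3)=-1; sign (−1)^0·+1^1·-1^0 = +1.
(a,b)_11: α=-2, u≡9; β=0, v≡4 (mod 11); (9|11)=+1, (4|11)=+1; sign (−1)^0·+1^0·+1^-2 = +1.
(a,b)_13: α=1, u≡3; β=2, v≡6 (mod 13); (3|13)=+1, (6|13)=-1; sign (−1)^0·+1^2·-1^1 = -1.
(a,b)_29: α=3, u≡26; β=4, v≡20 (mod 29); (26|29)=-1, (20|29)=+1; sign (−1)^0·-1^4·+1^3 = +1.
(a,b)_5: α=0, u≡4; β=1, v≡1 (mod 5); (4|5)=+1, (1|5)=+1; sign (−1)^0·+1^1·+1^0 = +1.
(a,b)_∞: sgn(-4992611)=−, sgn(-255)=−, so -1.
(a,b)_2: α=-6, β=-2; u≡5, v≡1 (mod 8); ε(u)ε(v)=0·0, αω(v)=-6·0, βω(u)=-2·1; sum ≡ 0  ⇒  +1.
(a,b)_19: α=1, u≡9; β=0, v≡11 (mod 19); (9|19)=+1, (11|19)=+1; sign (−1)^0·+1^0·+1^1 = +1.
(a,b)_37: α=2, u≡3; β=4, v≡34 (mod 37); (3|37)=+1, (34|37)=+1; sign (−1)^0·+1^4·+1^2 = +1.
(a,b)_17: α=5, u≡4; β=7, v≡16 (mod 17); (4|17)=+1, (16|17)=+1; sign (−1)^0·+1^7·+1^5 = +1.
(a,b)_41: α=1, u≡31; β=2, v≡21 (mod 41); (31|41)=+1, (21|41)=+1; sign (−1)^0·+1^2·+1^1 = +1.
(-4992611, -255 / ℚ) ramifies at {13, ∞}: a division algebra.

[13, inf]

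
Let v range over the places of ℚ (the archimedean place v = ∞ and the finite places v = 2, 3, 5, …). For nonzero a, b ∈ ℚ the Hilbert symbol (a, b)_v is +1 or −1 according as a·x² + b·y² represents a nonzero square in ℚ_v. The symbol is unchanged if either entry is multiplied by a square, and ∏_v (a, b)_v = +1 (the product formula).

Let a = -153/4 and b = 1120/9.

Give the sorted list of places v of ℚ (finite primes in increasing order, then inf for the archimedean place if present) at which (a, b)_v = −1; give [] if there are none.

[2, 5]

Mod squares: a ≡ -17, b ≡ 70. Check v ∈ {∞, 2, 3, 5, 7, 17}.
v=5: a=5^0·(≡3), b=5^1·(≡1) mod 5; (3|5)=-1, (1|5)=+1; (−1)^{0·1·2}·(-1)^1·(+1)^0 = -1.
v=3: a=3^2·(≡1), b=3^-2·(≡1) mod 3; (1|3)=+1, (1|3)=+1; (−1)^{2·-2·1}·(+1)^-2·(+1)^2 = +1.
v=7: a=7^0·(≡2), b=7^1·(≡3) mod 7; (2|7)=+1, (3|7)=-1; (−1)^{0·1·3}·(+1)^1·(-1)^0 = +1.
v=∞: -17 < 0 and 70 > 0  ⇒  (a,b)_∞ = +1.
v=17: a=17^1·(≡2), b=17^0·(≡13) mod 17; (2|17)=+1, (13|17)=+1; (−1)^{1·0·8}·(+1)^0·(+1)^1 = +1.
v=2: v_2(a)=-2, v_2(b)=5; units ≡ 7, 3 (mod 8); ε·ε+αω+βω = 1·1+-2·1+5·0 ≡ 1  ⇒  (a,b)_2 = -1.
Ram(-17, 70) = {2, 5}; no ℚ_2-point on the conic.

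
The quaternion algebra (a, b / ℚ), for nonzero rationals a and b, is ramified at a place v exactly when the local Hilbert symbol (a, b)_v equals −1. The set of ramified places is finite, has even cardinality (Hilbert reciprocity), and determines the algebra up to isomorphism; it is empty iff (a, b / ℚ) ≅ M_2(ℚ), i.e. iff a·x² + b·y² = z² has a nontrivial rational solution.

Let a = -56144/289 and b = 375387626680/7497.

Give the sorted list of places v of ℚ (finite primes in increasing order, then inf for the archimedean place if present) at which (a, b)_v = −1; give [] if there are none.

[17, 23]

(a, b) ≡ (-29, 113390) mod (ℚ^×)²; places V = {2, 3, 5, 7, 11, 17, 23, 29, 31, ∞}.
(a,b)_29: α=1, u≡22; β=1, v≡24 (mod 29); (22|29)=+1, (24|29)=+1; sign (−1)^0·+1^1·+1^1 = +1.
(a,b)_2: α=4, β=3; u≡3, v≡7 (mod 8); ε(u)ε(v)=1·1, αω(v)=4·0, βω(u)=3·1; sum ≡ 0  ⇒  +1.
(a,b)_31: α=0, u≡9; β=2, v≡26 (mod 31); (9|31)=+1, (26|31)=-1; sign (−1)^0·+1^2·-1^0 = +1.
(a,b)_∞: sgn(-29)=−, sgn(113390)=+, so +1.
(a,b)_5: α=0, u≡4; β=1, v≡3 (mod 5); (4|5)=+1, (3|5)=-1; sign (−1)^0·+1^1·-1^0 = +1.
(a,b)_11: α=2, u≡3; β=4, v≡7 (mod 11); (3|11)=+1, (7|11)=-1; sign (−1)^0·+1^4·-1^2 = +1.
(a,b)_3: α=0, u≡1; β=-2, v≡2 (mod 3); (1|3)=+1, (2|3)=-1; sign (−1)^0·+1^-2·-1^0 = +1.
(a,b)_17: α=-2, u≡7; β=-1, v≡3 (mod 17); (7|17)=-1, (3|17)=-1; sign (−1)^0·-1^-1·-1^-2 = -1.
(a,b)_23: α=0, u≡7; β=1, v≡6 (mod 23); (7|23)=-1, (6|23)=+1; sign (−1)^0·-1^1·+1^0 = -1.
(a,b)_7: α=0, u≡5; β=-2, v≡4 (mod 7); (5|7)=-1, (4|7)=+1; sign (−1)^0·-1^-2·+1^0 = +1.
|Ram(-29, 113390)| = 2, even; anisotropic at {17, 23}.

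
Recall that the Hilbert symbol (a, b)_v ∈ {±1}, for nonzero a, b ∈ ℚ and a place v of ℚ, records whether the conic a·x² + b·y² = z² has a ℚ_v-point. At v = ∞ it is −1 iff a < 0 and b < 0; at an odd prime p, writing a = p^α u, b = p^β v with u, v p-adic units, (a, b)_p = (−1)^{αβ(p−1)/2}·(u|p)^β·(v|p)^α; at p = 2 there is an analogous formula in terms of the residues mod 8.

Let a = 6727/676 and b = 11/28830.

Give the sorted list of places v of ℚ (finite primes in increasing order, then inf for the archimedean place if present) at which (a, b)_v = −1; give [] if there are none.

[5, 11]

Mod squares: a ≡ 7, b ≡ 330. Check v ∈ {∞, 2, 3, 5, 7, 11, 13, 31}.
v=5: a=5^0·(≡2), b=5^-1·(≡1) mod 5; (2|5)=-1, (1|5)=+1; (−1)^{0·-1·2}·(-1)^-1·(+1)^0 = -1.
v=31: a=31^2·(≡4), b=31^-2·(≡20) mod 31; (4|31)=+1, (20|31)=+1; (−1)^{2·-2·15}·(+1)^-2·(+1)^2 = +1.
v=7: a=7^1·(≡4), b=7^0·(≡1) mod 7; (4|7)=+1, (1|7)=+1; (−1)^{1·0·3}·(+1)^0·(+1)^1 = +1.
v=2: v_2(a)=-2, v_2(b)=-1; units ≡ 7, 5 (mod 8); ε·ε+αω+βω = 1·0+-2·1+-1·0 ≡ 0  ⇒  (a,b)_2 = +1.
v=13: a=13^-2·(≡8), b=13^0·(≡7) mod 13; (8|13)=-1, (7|13)=-1; (−1)^{-2·0·6}·(-1)^0·(-1)^-2 = +1.
v=∞: 7 > 0 and 330 > 0  ⇒  (a,b)_∞ = +1.
v=3: a=3^0·(≡1), b=3^-1·(≡2) mod 3; (1|3)=+1, (2|3)=-1; (−1)^{0·-1·1}·(+1)^-1·(-1)^0 = +1.
v=11: a=11^0·(≡10), b=11^1·(≡10) mod 11; (10|11)=-1, (10|11)=-1; (−1)^{0·1·5}·(-1)^1·(-1)^0 = -1.
|Ram(7, 330)| = 2, even; anisotropic at {5, 11}.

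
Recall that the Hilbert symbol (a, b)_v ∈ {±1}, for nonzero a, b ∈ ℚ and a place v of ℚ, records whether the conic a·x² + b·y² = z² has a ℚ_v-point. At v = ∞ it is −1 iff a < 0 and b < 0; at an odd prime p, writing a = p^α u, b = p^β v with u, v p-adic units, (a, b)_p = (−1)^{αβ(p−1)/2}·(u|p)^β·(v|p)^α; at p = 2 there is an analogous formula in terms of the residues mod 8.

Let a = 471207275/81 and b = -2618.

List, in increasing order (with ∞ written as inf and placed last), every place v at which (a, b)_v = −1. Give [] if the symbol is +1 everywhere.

[11, 17]

Mod squares: a ≡ 11, b ≡ -2618. Check v ∈ {∞, 2, 3, 5, 7, 11, 17}.
v=3: a=3^-4·(≡2), b=3^0·(≡1) mod 3; (2|3)=-1, (1|3)=+1; (−1)^{-4·0·1}·(-1)^0·(+1)^-4 = +1.
v=5: a=5^2·(≡1), b=5^0·(≡2) mod 5; (1|5)=+1, (2|5)=-1; (−1)^{2·0·2}·(+1)^0·(-1)^2 = +1.
v=17: a=17^2·(≡3), b=17^1·(≡16) mod 17; (3|17)=-1, (16|17)=+1; (−1)^{2·1·8}·(-1)^1·(+1)^2 = -1.
v=2: v_2(a)=0, v_2(b)=1; units ≡ 3, 3 (mod 8); ε·ε+αω+βω = 1·1+0·1+1·1 ≡ 0  ⇒  (a,b)_2 = +1.
v=∞: 11 > 0 and -2618 < 0  ⇒  (a,b)_∞ = +1.
v=7: a=7^2·(≡2), b=7^1·(≡4) mod 7; (2|7)=+1, (4|7)=+1; (−1)^{2·1·3}·(+1)^1·(+1)^2 = +1.
v=11: a=11^3·(≡3), b=11^1·(≡4) mod 11; (3|11)=+1, (4|11)=+1; (−1)^{3·1·5}·(+1)^1·(+1)^3 = -1.
|Ram(11, -2618)| = 2, even; anisotropic at {11, 17}.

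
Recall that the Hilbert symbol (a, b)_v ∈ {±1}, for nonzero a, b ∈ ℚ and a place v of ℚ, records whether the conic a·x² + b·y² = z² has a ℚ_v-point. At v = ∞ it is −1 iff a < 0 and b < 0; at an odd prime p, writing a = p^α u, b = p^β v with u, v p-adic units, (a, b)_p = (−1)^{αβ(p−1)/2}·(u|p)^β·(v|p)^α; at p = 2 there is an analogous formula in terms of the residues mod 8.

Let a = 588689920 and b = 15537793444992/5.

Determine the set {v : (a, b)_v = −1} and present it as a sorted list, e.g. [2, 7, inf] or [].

[2, 5]

Mod squares: a ≡ 130, b ≡ 17290. Check v ∈ {∞, 2, 3, 5, 7, 13, 19}.
v=19: a=19^2·(≡7), b=19^3·(≡7) mod 19; (7|19)=+1, (7|19)=+1; (−1)^{2·3·9}·(+1)^3·(+1)^2 = +1.
v=2: v_2(a)=9, v_2(b)=7; units ≡ 1, 5 (mod 8); ε·ε+αω+βω = 0·0+9·1+7·0 ≡ 1  ⇒  (a,b)_2 = -1.
v=13: a=13^1·(≡4), b=13^1·(≡1) mod 13; (4|13)=+1, (1|13)=+1; (−1)^{1·1·6}·(+1)^1·(+1)^1 = +1.
v=3: a=3^0·(≡1), b=3^4·(≡1) mod 3; (1|3)=+1, (1|3)=+1; (−1)^{0·4·1}·(+1)^4·(+1)^0 = +1.
v=∞: 130 > 0 and 17290 > 0  ⇒  (a,b)_∞ = +1.
v=5: a=5^1·(≡4), b=5^-1·(≡2) mod 5; (4|5)=+1, (2|5)=-1; (−1)^{1·-1·2}·(+1)^-1·(-1)^1 = -1.
v=7: a=7^2·(≡1), b=7^5·(≡3) mod 7; (1|7)=+1, (3|7)=-1; (−1)^{2·5·3}·(+1)^5·(-1)^2 = +1.
(130, 17290 / ℚ) ramifies at {2, 5}: a division algebra.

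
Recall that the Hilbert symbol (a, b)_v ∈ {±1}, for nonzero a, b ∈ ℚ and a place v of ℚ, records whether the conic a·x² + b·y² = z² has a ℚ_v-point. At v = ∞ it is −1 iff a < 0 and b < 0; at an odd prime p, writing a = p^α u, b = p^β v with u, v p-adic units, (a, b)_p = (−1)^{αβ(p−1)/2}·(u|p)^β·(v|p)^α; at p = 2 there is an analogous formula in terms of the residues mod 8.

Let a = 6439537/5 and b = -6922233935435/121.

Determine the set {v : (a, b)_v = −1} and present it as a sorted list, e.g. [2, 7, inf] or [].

[13, 31]

(a, b) ≡ (38285, -835917635) mod (ℚ^×)²; places V = {2, 5, 7, 11, 13, 19, 23, 29, 31, 41, 43, ∞}.
(a,b)_41: α=0, u≡40; β=1, v≡20 (mod 41); (40|41)=+1, (20|41)=+1; sign (−1)^0·+1^1·+1^0 = +1.
(a,b)_7: α=0, u≡4; β=3, v≡5 (mod 7); (4|7)=+1, (5|7)=-1; sign (−1)^0·+1^3·-1^0 = +1.
(a,b)_43: α=0, u≡23; β=1, v≡14 (mod 43); (23|43)=+1, (14|43)=+1; sign (−1)^0·+1^1·+1^0 = +1.
(a,b)_∞: sgn(38285)=+, sgn(-835917635)=−, so +1.
(a,b)_23: α=0, u≡4; β=1, v≡17 (mod 23); (4|23)=+1, (17|23)=-1; sign (−1)^0·+1^1·-1^0 = +1.
(a,b)_29: α=2, u≡6; β=0, v≡20 (mod 29); (6|29)=+1, (20|29)=+1; sign (−1)^0·+1^0·+1^2 = +1.
(a,b)_31: α=1, u≡24; β=1, v≡29 (mod 31); (24|31)=-1, (29|31)=-1; sign (−1)^1·-1^1·-1^1 = -1.
(a,b)_13: α=1, u≡2; β=2, v≡2 (mod 13); (2|13)=-1, (2|13)=-1; sign (−1)^0·-1^2·-1^1 = -1.
(a,b)_19: α=1, u≡4; β=1, v≡8 (mod 19); (4|19)=+1, (8|19)=-1; sign (−1)^1·+1^1·-1^1 = +1.
(a,b)_5: α=-1, u≡2; β=1, v≡3 (mod 5); (2|5)=-1, (3|5)=-1; sign (−1)^0·-1^1·-1^-1 = +1.
(a,b)_11: α=0, u≡1; β=-2, v≡6 (mod 11); (1|11)=+1, (6|11)=-1; sign (−1)^0·+1^-2·-1^0 = +1.
(a,b)_2: α=0, β=0; u≡5, v≡5 (mod 8); ε(u)ε(v)=0·0, αω(v)=0·1, βω(u)=0·1; sum ≡ 0  ⇒  +1.
Ram(38285, -835917635) = {13, 31}; no ℚ_13-point on the conic.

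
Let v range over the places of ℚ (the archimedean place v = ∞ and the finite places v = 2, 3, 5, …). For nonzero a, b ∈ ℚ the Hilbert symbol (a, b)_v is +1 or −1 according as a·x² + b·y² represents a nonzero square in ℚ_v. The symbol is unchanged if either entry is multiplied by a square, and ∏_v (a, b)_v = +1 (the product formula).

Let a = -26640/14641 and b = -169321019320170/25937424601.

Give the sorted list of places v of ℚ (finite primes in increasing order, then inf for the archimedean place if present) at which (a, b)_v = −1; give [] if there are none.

[2, 5, 37, inf]

(a, b) ≡ (-185, -170) mod (ℚ^×)²; places V = {2, 3, 5, 11, 17, 37, ∞}.
(a,b)_2: α=4, β=1; u≡7, v≡3 (mod 8); ε(u)ε(v)=1·1, αω(v)=4·1, βω(u)=1·0; sum ≡ 1  ⇒  -1.
(a,b)_11: α=-4, u≡2; β=-10, v≡8 (mod 11); (2|11)=-1, (8|11)=-1; sign (−1)^0·-1^-10·-1^-4 = +1.
(a,b)_17: α=0, u≡4; β=1, v≡5 (mod 17); (4|17)=+1, (5|17)=-1; sign (−1)^0·+1^1·-1^0 = +1.
(a,b)_3: α=2, u≡1; β=12, v≡1 (mod 3); (1|3)=+1, (1|3)=+1; sign (−1)^0·+1^12·+1^2 = +1.
(a,b)_5: α=1, u≡2; β=1, v≡1 (mod 5); (2|5)=-1, (1|5)=+1; sign (−1)^0·-1^1·+1^1 = -1.
(a,b)_∞: sgn(-185)=−, sgn(-170)=−, so -1.
(a,b)_37: α=1, u≡15; β=4, v≡20 (mod 37); (15|37)=-1, (20|37)=-1; sign (−1)^0·-1^4·-1^1 = -1.
Ram(-185, -170) = {2, 5, 37, ∞}; no ℚ_2-point on the conic.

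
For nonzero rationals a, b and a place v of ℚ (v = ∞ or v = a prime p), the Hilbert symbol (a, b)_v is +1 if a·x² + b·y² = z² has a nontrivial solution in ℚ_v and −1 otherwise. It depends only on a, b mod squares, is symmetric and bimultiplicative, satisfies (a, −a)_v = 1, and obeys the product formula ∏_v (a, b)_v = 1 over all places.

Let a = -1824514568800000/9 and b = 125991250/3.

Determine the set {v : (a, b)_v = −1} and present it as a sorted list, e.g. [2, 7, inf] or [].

(a, b) ≡ (-55, 102) mod (ℚ^×)²; places V = {2, 3, 5, 7, 11, 17, ∞}.
(a,b)_∞: sgn(-55)=−, sgn(102)=+, so +1.
(a,b)_5: α=5, u≡1; β=4, v≡2 (mod 5); (1|5)=+1, (2|5)=-1; sign (−1)^0·+1^4·-1^5 = -1.
(a,b)_11: α=5, u≡6; β=2, v≡4 (mod 11); (6|11)=-1, (4|11)=+1; sign (−1)^0·-1^2·+1^5 = +1.
(a,b)_3: α=-2, u≡2; β=-1, v≡1 (mod 3); (2|3)=-1, (1|3)=+1; sign (−1)^0·-1^-1·+1^-2 = -1.
(a,b)_7: α=2, u≡4; β=2, v≡1 (mod 7); (4|7)=+1, (1|7)=+1; sign (−1)^0·+1^2·+1^2 = +1.
(a,b)_2: α=8, β=1; u≡1, v≡3 (mod 8); ε(u)ε(v)=0·1, αω(v)=8·1, βω(u)=1·0; sum ≡ 0  ⇒  +1.
(a,b)_17: α=2, u≡16; β=1, v≡5 (mod 17); (16|17)=+1, (5|17)=-1; sign (−1)^0·+1^1·-1^2 = +1.
Ram(-55, 102) = {3, 5}; no ℚ_3-point on the conic.

[3, 5]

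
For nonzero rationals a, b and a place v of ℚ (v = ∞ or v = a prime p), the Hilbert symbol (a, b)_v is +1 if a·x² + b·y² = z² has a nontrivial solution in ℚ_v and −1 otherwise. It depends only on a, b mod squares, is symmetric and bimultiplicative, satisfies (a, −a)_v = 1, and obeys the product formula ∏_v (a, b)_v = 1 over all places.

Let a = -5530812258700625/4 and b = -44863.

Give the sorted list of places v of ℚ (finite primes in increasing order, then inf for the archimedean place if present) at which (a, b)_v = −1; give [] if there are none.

(a, b) ≡ (-215441, -44863) mod (ℚ^×)²; places V = {2, 5, 7, 13, 17, 19, 23, 29, ∞}.
(a,b)_29: α=3, u≡16; β=1, v≡19 (mod 29); (16|29)=+1, (19|29)=-1; sign (−1)^0·+1^1·-1^3 = -1.
(a,b)_∞: sgn(-215441)=−, sgn(-44863)=−, so -1.
(a,b)_23: α=1, u≡7; β=0, v≡10 (mod 23); (7|23)=-1, (10|23)=-1; sign (−1)^0·-1^0·-1^1 = -1.
(a,b)_2: α=-2, β=0; u≡7, v≡1 (mod 8); ε(u)ε(v)=1·0, αω(v)=-2·0, βω(u)=0·0; sum ≡ 0  ⇒  +1.
(a,b)_7: α=0, u≡5; β=1, v≡3 (mod 7); (5|7)=-1, (3|7)=-1; sign (−1)^0·-1^1·-1^0 = -1.
(a,b)_5: α=4, u≡1; β=0, v≡2 (mod 5); (1|5)=+1, (2|5)=-1; sign (−1)^0·+1^0·-1^4 = +1.
(a,b)_17: α=3, u≡4; β=1, v≡13 (mod 17); (4|17)=+1, (13|17)=+1; sign (−1)^0·+1^1·+1^3 = +1.
(a,b)_19: α=1, u≡4; β=0, v≡15 (mod 19); (4|19)=+1, (15|19)=-1; sign (−1)^0·+1^0·-1^1 = -1.
(a,b)_13: α=2, u≡2; β=1, v≡7 (mod 13); (2|13)=-1, (7|13)=-1; sign (−1)^0·-1^1·-1^2 = -1.
|Ram(-215441, -44863)| = 6, even; anisotropic at {7, 13, 19, 23, 29, ∞}.

[7, 13, 19, 23, 29, inf]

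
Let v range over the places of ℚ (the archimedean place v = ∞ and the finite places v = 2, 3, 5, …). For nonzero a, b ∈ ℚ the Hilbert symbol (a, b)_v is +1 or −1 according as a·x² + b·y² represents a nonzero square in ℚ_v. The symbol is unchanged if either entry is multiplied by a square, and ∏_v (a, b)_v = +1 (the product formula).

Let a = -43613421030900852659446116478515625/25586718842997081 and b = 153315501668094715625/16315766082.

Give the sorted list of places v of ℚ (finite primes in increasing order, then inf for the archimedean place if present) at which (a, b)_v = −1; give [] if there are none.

[37, 53]

Mod squares: a ≡ -265, b ≡ 302290. Check v ∈ {∞, 2, 3, 5, 7, 11, 13, 17, 19, 23, 37, 41, 43, 53}.
v=3: a=3^-2·(≡2), b=3^-2·(≡1) mod 3; (2|3)=-1, (1|3)=+1; (−1)^{-2·-2·1}·(-1)^-2·(+1)^-2 = +1.
v=∞: -265 < 0 and 302290 > 0  ⇒  (a,b)_∞ = +1.
v=7: a=7^-4·(≡4), b=7^-2·(≡4) mod 7; (4|7)=+1, (4|7)=+1; (−1)^{-4·-2·3}·(+1)^-2·(+1)^-4 = +1.
v=41: a=41^2·(≡24), b=41^0·(≡7) mod 41; (24|41)=-1, (7|41)=-1; (−1)^{2·0·20}·(-1)^0·(-1)^2 = +1.
v=2: v_2(a)=0, v_2(b)=-1; units ≡ 7, 1 (mod 8); ε·ε+αω+βω = 1·0+0·0+-1·0 ≡ 0  ⇒  (a,b)_2 = +1.
v=43: a=43^6·(≡16), b=43^5·(≡10) mod 43; (16|43)=+1, (10|43)=+1; (−1)^{6·5·21}·(+1)^5·(+1)^6 = +1.
v=5: a=5^9·(≡3), b=5^5·(≡2) mod 5; (3|5)=-1, (2|5)=-1; (−1)^{9·5·2}·(-1)^5·(-1)^9 = +1.
v=23: a=23^-4·(≡21), b=23^-2·(≡8) mod 23; (21|23)=-1, (8|23)=+1; (−1)^{-4·-2·11}·(-1)^-2·(+1)^-4 = +1.
v=53: a=53^3·(≡23), b=53^2·(≡51) mod 53; (23|53)=-1, (51|53)=-1; (−1)^{3·2·26}·(-1)^2·(-1)^3 = -1.
v=37: a=37^2·(≡19), b=37^1·(≡21) mod 37; (19|37)=-1, (21|37)=+1; (−1)^{2·1·18}·(-1)^1·(+1)^2 = -1.
v=11: a=11^-4·(≡7), b=11^-2·(≡10) mod 11; (7|11)=-1, (10|11)=-1; (−1)^{-4·-2·5}·(-1)^-2·(-1)^-4 = +1.
v=19: a=19^2·(≡16), b=19^1·(≡7) mod 19; (16|19)=+1, (7|19)=+1; (−1)^{2·1·9}·(+1)^1·(+1)^2 = +1.
v=17: a=17^-2·(≡14), b=17^-2·(≡13) mod 17; (14|17)=-1, (13|17)=+1; (−1)^{-2·-2·8}·(-1)^-2·(+1)^-2 = +1.
v=13: a=13^4·(≡2), b=13^2·(≡10) mod 13; (2|13)=-1, (10|13)=+1; (−1)^{4·2·6}·(-1)^2·(+1)^4 = +1.
Ram(-265, 302290) = {37, 53}; no ℚ_37-point on the conic.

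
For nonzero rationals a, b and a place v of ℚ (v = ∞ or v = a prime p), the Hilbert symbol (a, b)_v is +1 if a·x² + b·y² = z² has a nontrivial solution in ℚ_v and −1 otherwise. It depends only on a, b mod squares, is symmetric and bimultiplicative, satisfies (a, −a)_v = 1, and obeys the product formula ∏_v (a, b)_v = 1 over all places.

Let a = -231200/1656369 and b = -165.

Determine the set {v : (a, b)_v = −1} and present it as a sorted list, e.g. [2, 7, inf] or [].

Mod squares: a ≡ -2, b ≡ -165. Check v ∈ {∞, 2, 3, 5, 11, 13, 17}.
v=3: a=3^-4·(≡1), b=3^1·(≡2) mod 3; (1|3)=+1, (2|3)=-1; (−1)^{-4·1·1}·(+1)^1·(-1)^-4 = +1.
v=11: a=11^-2·(≡4), b=11^1·(≡7) mod 11; (4|11)=+1, (7|11)=-1; (−1)^{-2·1·5}·(+1)^1·(-1)^-2 = +1.
v=5: a=5^2·(≡3), b=5^1·(≡2) mod 5; (3|5)=-1, (2|5)=-1; (−1)^{2·1·2}·(-1)^1·(-1)^2 = -1.
v=2: v_2(a)=5, v_2(b)=0; units ≡ 7, 3 (mod 8); ε·ε+αω+βω = 1·1+5·1+0·0 ≡ 0  ⇒  (a,b)_2 = +1.
v=∞: -2 < 0 and -165 < 0  ⇒  (a,b)_∞ = -1.
v=17: a=17^2·(≡2), b=17^0·(≡5) mod 17; (2|17)=+1, (5|17)=-1; (−1)^{2·0·8}·(+1)^0·(-1)^2 = +1.
v=13: a=13^-2·(≡8), b=13^0·(≡4) mod 13; (8|13)=-1, (4|13)=+1; (−1)^{-2·0·6}·(-1)^0·(+1)^-2 = +1.
(-2, -165 / ℚ) ramifies at {5, ∞}: a division algebra.

[5, inf]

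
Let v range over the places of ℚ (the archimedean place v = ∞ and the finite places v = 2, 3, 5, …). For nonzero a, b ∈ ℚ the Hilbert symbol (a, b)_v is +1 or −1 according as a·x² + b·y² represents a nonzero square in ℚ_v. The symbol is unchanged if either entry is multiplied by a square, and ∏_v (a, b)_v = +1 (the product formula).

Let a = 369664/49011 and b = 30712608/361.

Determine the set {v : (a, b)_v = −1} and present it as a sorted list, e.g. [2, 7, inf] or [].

Mod squares: a ≡ 51, b ≡ 82. Check v ∈ {∞, 2, 3, 17, 19, 31, 41}.
v=2: v_2(a)=10, v_2(b)=5; units ≡ 3, 1 (mod 8); ε·ε+αω+βω = 1·0+10·0+5·1 ≡ 1  ⇒  (a,b)_2 = -1.
v=19: a=19^2·(≡15), b=19^-2·(≡1) mod 19; (15|19)=-1, (1|19)=+1; (−1)^{2·-2·9}·(-1)^-2·(+1)^2 = +1.
v=17: a=17^-1·(≡5), b=17^2·(≡14) mod 17; (5|17)=-1, (14|17)=-1; (−1)^{-1·2·8}·(-1)^2·(-1)^-1 = -1.
v=31: a=31^-2·(≡1), b=31^0·(≡2) mod 31; (1|31)=+1, (2|31)=+1; (−1)^{-2·0·15}·(+1)^0·(+1)^-2 = +1.
v=3: a=3^-1·(≡2), b=3^4·(≡1) mod 3; (2|3)=-1, (1|3)=+1; (−1)^{-1·4·1}·(-1)^4·(+1)^-1 = +1.
v=∞: 51 > 0 and 82 > 0  ⇒  (a,b)_∞ = +1.
v=41: a=41^0·(≡21), b=41^1·(≡8) mod 41; (21|41)=+1, (8|41)=+1; (−1)^{0·1·20}·(+1)^1·(+1)^0 = +1.
Ram(51, 82) = {2, 17}; no ℚ_2-point on the conic.

[2, 17]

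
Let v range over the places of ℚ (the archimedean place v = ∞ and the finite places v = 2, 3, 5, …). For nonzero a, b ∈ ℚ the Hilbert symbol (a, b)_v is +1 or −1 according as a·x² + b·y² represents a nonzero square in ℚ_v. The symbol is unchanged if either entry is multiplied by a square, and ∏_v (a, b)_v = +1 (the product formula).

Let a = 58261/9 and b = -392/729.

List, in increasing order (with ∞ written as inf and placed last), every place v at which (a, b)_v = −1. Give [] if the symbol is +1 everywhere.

[2, 29]

(a, b) ≡ (1189, -2) mod (ℚ^×)²; places V = {2, 3, 7, 29, 41, ∞}.
(a,b)_7: α=2, u≡3; β=2, v≡6 (mod 7); (3|7)=-1, (6|7)=-1; sign (−1)^0·-1^2·-1^2 = +1.
(a,b)_∞: sgn(1189)=+, sgn(-2)=−, so +1.
(a,b)_3: α=-2, u≡1; β=-6, v≡1 (mod 3); (1|3)=+1, (1|3)=+1; sign (−1)^0·+1^-6·+1^-2 = +1.
(a,b)_2: α=0, β=3; u≡5, v≡7 (mod 8); ε(u)ε(v)=0·1, αω(v)=0·0, βω(u)=3·1; sum ≡ 1  ⇒  -1.
(a,b)_29: α=1, u≡17; β=0, v≡18 (mod 29); (17|29)=-1, (18|29)=-1; sign (−1)^0·-1^0·-1^1 = -1.
(a,b)_41: α=1, u≡3; β=0, v≡39 (mod 41); (3|41)=-1, (39|41)=+1; sign (−1)^0·-1^0·+1^1 = +1.
Ram(1189, -2) = {2, 29}; no ℚ_2-point on the conic.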